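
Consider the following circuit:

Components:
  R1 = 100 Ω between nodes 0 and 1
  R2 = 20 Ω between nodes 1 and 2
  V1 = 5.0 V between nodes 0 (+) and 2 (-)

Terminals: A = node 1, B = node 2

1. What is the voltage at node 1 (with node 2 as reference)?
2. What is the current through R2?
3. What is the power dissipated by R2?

Nodal analysis, taking node 2 as the 0 V reference.
Source V1 fixes V_0 = 5 V.
KCL at each unknown node (sum of currents leaving = 0; resistances in Ω):
  Node 1: (V_1 - 5)/100 + (V_1 - 0)/20 = 0
Collecting terms: 0.06 × V_1 = 0.05  =>  V_1 = 0.8333 V
Part 1:
  Read off the nodal solution: V_1 = 0.8333 V
Part 2:
  I_R2 = (V_1 - V_2)/R2 = (0.8333 - 0)/20 = 0.04167 A
  Magnitude: I_R2 = 0.04167 A
Part 3:
  I_R2 = (V_1 - V_2)/R2 = (0.8333 - 0)/20 = 0.04167 A
  P_R2 = I_R2² × R2 = (0.04167)² × 20 = 0.03472 W

Final answers:
1. V_1 = 0.8333 V
2. I_R2 = 0.04167 A
3. P_R2 = 0.03472 W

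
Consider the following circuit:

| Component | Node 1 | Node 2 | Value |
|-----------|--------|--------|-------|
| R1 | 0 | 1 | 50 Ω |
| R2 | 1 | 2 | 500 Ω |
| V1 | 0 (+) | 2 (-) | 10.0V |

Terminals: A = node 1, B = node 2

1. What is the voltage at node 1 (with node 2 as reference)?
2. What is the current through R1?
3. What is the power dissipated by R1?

Nodal analysis, taking node 2 as the 0 V reference.
Source V1 fixes V_0 = 10 V.
KCL at each unknown node (sum of currents leaving = 0; resistances in Ω):
  Node 1: (V_1 - 10)/50 + (V_1 - 0)/500 = 0
Collecting terms: 0.022 × V_1 = 0.2  =>  V_1 = 9.091 V
Part 1:
  Read off the nodal solution: V_1 = 9.091 V
Part 2:
  I_R1 = (V_0 - V_1)/R1 = (10 - 9.091)/50 = 0.01818 A
  Magnitude: I_R1 = 0.01818 A
Part 3:
  I_R1 = (V_0 - V_1)/R1 = (10 - 9.091)/50 = 0.01818 A
  P_R1 = I_R1² × R1 = (0.01818)² × 50 = 0.01653 W

Final answers:
1. V_1 = 9.091 V
2. I_R1 = 0.01818 A
3. P_R1 = 0.01653 W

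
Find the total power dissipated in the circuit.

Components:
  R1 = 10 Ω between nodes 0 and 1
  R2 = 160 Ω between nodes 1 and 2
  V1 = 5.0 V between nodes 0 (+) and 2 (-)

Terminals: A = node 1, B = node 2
Nodal analysis, taking node 2 as the 0 V reference.
Source V1 fixes V_0 = 5 V.
KCL at each unknown node (sum of currents leaving = 0; resistances in Ω):
  Node 1: (V_1 - 5)/10 + (V_1 - 0)/160 = 0
Collecting terms: 0.1063 × V_1 = 0.5  =>  V_1 = 4.706 V
Power in each resistor, P = (ΔV)²/R:
  P_R1 = (5 - 4.706)²/10 = 0.008651 W
  P_R2 = (4.706 - 0)²/160 = 0.1384 W
P_total = P_R1 + P_R2 = 0.1471 W

Final answer: 0.1471 W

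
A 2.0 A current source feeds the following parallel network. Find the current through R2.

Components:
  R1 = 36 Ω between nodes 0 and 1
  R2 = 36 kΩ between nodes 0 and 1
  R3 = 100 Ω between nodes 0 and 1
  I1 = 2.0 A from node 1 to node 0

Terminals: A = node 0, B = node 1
All resistors sit directly between nodes 0 and 1, so they are in parallel and share one voltage V; the full source current 2 A splits among them.
1/R_par = 1/36 + 1/36000 + 1/100 = 0.03781 S  =>  R_par = 26.45 Ω
V = I × R_par = 2 × 26.45 = 52.9 V
I_R2 = V/R2 = 52.9/36000 = 0.00147 A

Final answer: 0.00147 A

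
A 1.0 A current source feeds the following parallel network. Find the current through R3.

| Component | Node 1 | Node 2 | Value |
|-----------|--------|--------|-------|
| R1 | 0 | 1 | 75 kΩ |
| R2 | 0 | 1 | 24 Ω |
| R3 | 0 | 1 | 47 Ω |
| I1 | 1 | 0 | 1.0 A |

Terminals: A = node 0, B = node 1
All resistors sit directly between nodes 0 and 1, so they are in parallel and share one voltage V; the full source current 1 A splits among them.
1/R_par = 1/75000 + 1/24 + 1/47 = 0.06296 S  =>  R_par = 15.88 Ω
V = I × R_par = 1 × 15.88 = 15.88 V
I_R3 = V/R3 = 15.88/47 = 0.338 A

Final answer: 0.338 A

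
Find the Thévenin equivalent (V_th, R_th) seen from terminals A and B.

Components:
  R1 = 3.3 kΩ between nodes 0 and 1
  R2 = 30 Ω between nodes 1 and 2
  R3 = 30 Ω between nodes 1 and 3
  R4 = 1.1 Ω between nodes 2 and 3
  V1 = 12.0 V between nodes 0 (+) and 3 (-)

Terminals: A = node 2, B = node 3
Step 1 — V_th is the open-circuit voltage V_A - V_B (nothing connected across the terminals).
Nodal analysis, taking node 3 as the 0 V reference.
Source V1 fixes V_0 = 12 V.
KCL at each unknown node (sum of currents leaving = 0; resistances in Ω):
  Node 1: (V_1 - 12)/3300 + (V_1 - V_2)/30 + (V_1 - 0)/30 = 0
  Node 2: (V_2 - V_1)/30 + (V_2 - 0)/1.1 = 0
Collecting terms (coefficients in siemens):
  0.06697·V_1 - 0.03333·V_2 = 0.003636
  0.9424·V_2 - 0.03333·V_1 = 0
Determinant D = (0.06697)(0.9424) - (-0.03333)(-0.03333) = 0.062
V_1 = [(0.003636)(0.9424) - (-0.03333)(0)]/D = 0.05527 V
V_2 = [(0.06697)(0) - (0.003636)(-0.03333)]/D = 0.001955 V
V_th = V_2 - V_3 = 0.001955 - 0 = 0.001955 V
Step 2 — R_th: zero the source — replace V1 by a short circuit (node 3 merges into node 0) — and find the resistance seen between A (node 2) and B (node 0).
Reduce the network between node 2 (A) and node 0 (B) by series/parallel combination:
  Rp1 = R1 ‖ R3 (parallel, both between nodes 0 and 1) = 1/(1/3300 + 1/30) = 29.73 Ω
  Rs1 = R2 + Rp1 (series, joined only at node 1) = 30 + 29.73 = 59.73 Ω
  Rp2 = R4 ‖ Rs1 (parallel, both between nodes 0 and 2) = 1/(1/1.1 + 1/59.73) = 1.08 Ω
R_th = 1.08 Ω

Final answer: V_th = 0.001955 V, R_th = 1.08 Ω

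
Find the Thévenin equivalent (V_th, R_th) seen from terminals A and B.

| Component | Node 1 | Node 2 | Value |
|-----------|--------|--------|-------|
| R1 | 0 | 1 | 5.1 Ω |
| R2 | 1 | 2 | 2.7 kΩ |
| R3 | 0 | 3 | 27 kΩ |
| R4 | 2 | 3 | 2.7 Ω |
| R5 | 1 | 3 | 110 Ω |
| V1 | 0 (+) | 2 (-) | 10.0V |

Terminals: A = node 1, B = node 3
Step 1 — V_th is the open-circuit voltage V_A - V_B (nothing connected across the terminals).
Nodal analysis, taking node 2 as the 0 V reference.
Source V1 fixes V_0 = 10 V.
KCL at each unknown node (sum of currents leaving = 0; resistances in Ω):
  Node 1: (V_1 - 10)/5.1 + (V_1 - 0)/2700 + (V_1 - V_3)/110 = 0
  Node 3: (V_3 - 10)/27000 + (V_3 - 0)/2.7 + (V_3 - V_1)/110 = 0
Collecting terms (coefficients in siemens):
  0.2055·V_1 - 0.009091·V_3 = 1.961
  0.3795·V_3 - 0.009091·V_1 = 0.0003704
Determinant D = (0.2055)(0.3795) - (-0.009091)(-0.009091) = 0.07792
V_1 = [(1.961)(0.3795) - (-0.009091)(0.0003704)]/D = 9.55 V
V_3 = [(0.2055)(0.0003704) - (1.961)(-0.009091)]/D = 0.2297 V
V_th = V_1 - V_3 = 9.55 - 0.2297 = 9.32 V
Step 2 — R_th: zero the source — replace V1 by a short circuit (node 2 merges into node 0) — and find the resistance seen between A (node 1) and B (node 3).
Reduce the network between node 1 (A) and node 3 (B) by series/parallel combination:
  Rp1 = R1 ‖ R2 (parallel, both between nodes 0 and 1) = 1/(1/5.1 + 1/2700) = 5.09 Ω
  Rp2 = R3 ‖ R4 (parallel, both between nodes 0 and 3) = 1/(1/27000 + 1/2.7) = 2.7 Ω
  Rs1 = Rp1 + Rp2 (series, joined only at node 0) = 5.09 + 2.7 = 7.79 Ω
  Rp3 = R5 ‖ Rs1 (parallel, both between nodes 1 and 3) = 1/(1/110 + 1/7.79) = 7.275 Ω
R_th = 7.275 Ω

Final answer: V_th = 9.32 V, R_th = 7.275 Ω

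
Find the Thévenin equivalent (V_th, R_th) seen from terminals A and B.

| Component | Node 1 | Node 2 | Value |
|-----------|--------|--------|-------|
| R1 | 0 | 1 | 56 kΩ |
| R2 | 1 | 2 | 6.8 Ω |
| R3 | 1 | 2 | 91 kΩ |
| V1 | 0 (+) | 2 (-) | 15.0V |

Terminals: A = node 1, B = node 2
Step 1 — V_th is the open-circuit voltage V_A - V_B (nothing connected across the terminals).
Nodal analysis, taking node 2 as the 0 V reference.
Source V1 fixes V_0 = 15 V.
KCL at each unknown node (sum of currents leaving = 0; resistances in Ω):
  Node 1: (V_1 - 15)/56000 + (V_1 - 0)/6.8 + (V_1 - 0)/91000 = 0
Collecting terms: 0.1471 × V_1 = 0.0002679  =>  V_1 = 0.001821 V
V_th = V_1 - V_2 = 0.001821 - 0 = 0.001821 V
Step 2 — R_th: zero the source — replace V1 by a short circuit (node 2 merges into node 0) — and find the resistance seen between A (node 1) and B (node 0).
Reduce the network between node 1 (A) and node 0 (B) by series/parallel combination:
  Rp1 = R1 ‖ R2 ‖ R3 (parallel, all between nodes 0 and 1) = 1/(1/56000 + 1/6.8 + 1/91000) = 6.799 Ω
R_th = 6.799 Ω

Final answer: V_th = 0.001821 V, R_th = 6.799 Ω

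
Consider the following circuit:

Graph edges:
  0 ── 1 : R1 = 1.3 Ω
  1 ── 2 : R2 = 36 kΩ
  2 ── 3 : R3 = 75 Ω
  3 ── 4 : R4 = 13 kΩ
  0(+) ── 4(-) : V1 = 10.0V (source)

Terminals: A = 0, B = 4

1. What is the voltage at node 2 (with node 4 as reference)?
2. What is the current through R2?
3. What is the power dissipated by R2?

Nodal analysis, taking node 4 as the 0 V reference.
Source V1 fixes V_0 = 10 V.
KCL at each unknown node (sum of currents leaving = 0; resistances in Ω):
  Node 1: (V_1 - 10)/1.3 + (V_1 - V_2)/36000 = 0
  Node 2: (V_2 - V_1)/36000 + (V_2 - V_3)/75 = 0
  Node 3: (V_3 - V_2)/75 + (V_3 - 0)/13000 = 0
Collecting terms (coefficients in siemens):
  0.7693·V_1 - 0.00002778·V_2 = 7.692
  0.01336·V_2 - 0.00002778·V_1 - 0.01333·V_3 = 0
  0.01341·V_3 - 0.01333·V_2 = 0
Solving these 3 simultaneous equations (Gaussian elimination) gives:
  V_1 = 10 V, V_2 = 2.664 V, V_3 = 2.649 V
Part 1:
  Read off the nodal solution: V_2 = 2.664 V
Part 2:
  I_R2 = (V_1 - V_2)/R2 = (10 - 2.664)/36000 = 0.0002038 A
  Magnitude: I_R2 = 0.0002038 A
Part 3:
  I_R2 = (V_1 - V_2)/R2 = (10 - 2.664)/36000 = 0.0002038 A
  P_R2 = I_R2² × R2 = (0.0002038)² × 36000 = 0.001495 W

Final answers:
1. V_2 = 2.664 V
2. I_R2 = 0.0002038 A
3. P_R2 = 0.001495 W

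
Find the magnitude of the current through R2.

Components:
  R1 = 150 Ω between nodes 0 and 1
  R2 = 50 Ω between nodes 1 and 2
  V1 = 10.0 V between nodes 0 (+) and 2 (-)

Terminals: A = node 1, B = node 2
Nodal analysis, taking node 2 as the 0 V reference.
Source V1 fixes V_0 = 10 V.
KCL at each unknown node (sum of currents leaving = 0; resistances in Ω):
  Node 1: (V_1 - 10)/150 + (V_1 - 0)/50 = 0
Collecting terms: 0.02667 × V_1 = 0.06667  =>  V_1 = 2.5 V
I_R2 = (V_1 - V_2)/R2 = (2.5 - 0)/50 = 0.05 A
|I_R2| = 0.05 A

Final answer: |I_R2| = 0.05 A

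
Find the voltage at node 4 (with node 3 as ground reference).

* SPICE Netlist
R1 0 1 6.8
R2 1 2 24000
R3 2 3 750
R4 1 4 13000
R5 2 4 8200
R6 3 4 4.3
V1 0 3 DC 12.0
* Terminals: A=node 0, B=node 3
Nodal analysis, taking node 3 as the 0 V reference.
Source V1 fixes V_0 = 12 V.
KCL at each unknown node (sum of currents leaving = 0; resistances in Ω):
  Node 1: (V_1 - 12)/6.8 + (V_1 - V_2)/24000 + (V_1 - V_4)/13000 = 0
  Node 2: (V_2 - V_1)/24000 + (V_2 - 0)/750 + (V_2 - V_4)/8200 = 0
  Node 4: (V_4 - V_1)/13000 + (V_4 - V_2)/8200 + (V_4 - 0)/4.3 = 0
Collecting terms (coefficients in siemens):
  0.1472·V_1 - 0.00004167·V_2 - 0.00007692·V_4 = 1.765
  0.001497·V_2 - 0.00004167·V_1 - 0.000122·V_4 = 0
  0.2328·V_4 - 0.00007692·V_1 - 0.000122·V_2 = 0
Solving these 3 simultaneous equations (Gaussian elimination) gives:
  V_1 = 11.99 V, V_2 = 0.3341 V, V_4 = 0.004138 V
The requested potential is V_4 = 0.004138 V.

Final answer: V_4 = 0.004138 V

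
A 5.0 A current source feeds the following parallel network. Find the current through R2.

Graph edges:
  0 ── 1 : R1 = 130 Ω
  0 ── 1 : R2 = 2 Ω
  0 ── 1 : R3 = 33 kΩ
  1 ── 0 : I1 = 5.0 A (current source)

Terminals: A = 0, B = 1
All resistors sit directly between nodes 0 and 1, so they are in parallel and share one voltage V; the full source current 5 A splits among them.
1/R_par = 1/130 + 1/2 + 1/33000 = 0.5077 S  =>  R_par = 1.97 Ω
V = I × R_par = 5 × 1.97 = 9.848 V
I_R2 = V/R2 = 9.848/2 = 4.924 A

Final answer: 4.924 A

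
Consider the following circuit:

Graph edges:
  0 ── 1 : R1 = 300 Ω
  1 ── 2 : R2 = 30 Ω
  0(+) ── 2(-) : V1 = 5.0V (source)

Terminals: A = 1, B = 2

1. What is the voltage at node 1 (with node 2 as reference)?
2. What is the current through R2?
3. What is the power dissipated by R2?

Nodal analysis, taking node 2 as the 0 V reference.
Source V1 fixes V_0 = 5 V.
KCL at each unknown node (sum of currents leaving = 0; resistances in Ω):
  Node 1: (V_1 - 5)/300 + (V_1 - 0)/30 = 0
Collecting terms: 0.03667 × V_1 = 0.01667  =>  V_1 = 0.4545 V
Part 1:
  Read off the nodal solution: V_1 = 0.4545 V
Part 2:
  I_R2 = (V_1 - V_2)/R2 = (0.4545 - 0)/30 = 0.01515 A
  Magnitude: I_R2 = 0.01515 A
Part 3:
  I_R2 = (V_1 - V_2)/R2 = (0.4545 - 0)/30 = 0.01515 A
  P_R2 = I_R2² × R2 = (0.01515)² × 30 = 0.006887 W

Final answers:
1. V_1 = 0.4545 V
2. I_R2 = 0.01515 A
3. P_R2 = 0.006887 W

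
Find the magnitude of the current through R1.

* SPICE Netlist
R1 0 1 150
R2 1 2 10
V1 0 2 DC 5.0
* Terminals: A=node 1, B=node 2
Nodal analysis, taking node 2 as the 0 V reference.
Source V1 fixes V_0 = 5 V.
KCL at each unknown node (sum of currents leaving = 0; resistances in Ω):
  Node 1: (V_1 - 5)/150 + (V_1 - 0)/10 = 0
Collecting terms: 0.1067 × V_1 = 0.03333  =>  V_1 = 0.3125 V
I_R1 = (V_0 - V_1)/R1 = (5 - 0.3125)/150 = 0.03125 A
|I_R1| = 0.03125 A

Final answer: |I_R1| = 0.03125 A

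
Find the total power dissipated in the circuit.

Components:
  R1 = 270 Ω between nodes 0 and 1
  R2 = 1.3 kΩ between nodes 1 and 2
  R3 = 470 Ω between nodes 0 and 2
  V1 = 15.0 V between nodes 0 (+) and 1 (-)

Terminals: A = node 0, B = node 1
Nodal analysis, taking node 1 as the 0 V reference.
Source V1 fixes V_0 = 15 V.
KCL at each unknown node (sum of currents leaving = 0; resistances in Ω):
  Node 2: (V_2 - 0)/1300 + (V_2 - 15)/470 = 0
Collecting terms: 0.002897 × V_2 = 0.03191  =>  V_2 = 11.02 V
Power in each resistor, P = (ΔV)²/R:
  P_R1 = (15 - 0)²/270 = 0.8333 W
  P_R2 = (0 - 11.02)²/1300 = 0.09336 W
  P_R3 = (15 - 11.02)²/470 = 0.03375 W
P_total = P_R1 + P_R2 + P_R3 = 0.9605 W

Final answer: 0.9605 W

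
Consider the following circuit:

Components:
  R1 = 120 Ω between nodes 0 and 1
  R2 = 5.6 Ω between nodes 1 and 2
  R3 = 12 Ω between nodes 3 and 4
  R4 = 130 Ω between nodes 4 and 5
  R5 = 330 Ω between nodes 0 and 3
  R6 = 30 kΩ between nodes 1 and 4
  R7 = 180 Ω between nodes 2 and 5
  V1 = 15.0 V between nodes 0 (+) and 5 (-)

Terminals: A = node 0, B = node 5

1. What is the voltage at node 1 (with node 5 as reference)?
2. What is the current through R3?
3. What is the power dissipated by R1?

Nodal analysis, taking node 5 as the 0 V reference.
Source V1 fixes V_0 = 15 V.
KCL at each unknown node (sum of currents leaving = 0; resistances in Ω):
  Node 1: (V_1 - 15)/120 + (V_1 - V_2)/5.6 + (V_1 - V_4)/30000 = 0
  Node 2: (V_2 - V_1)/5.6 + (V_2 - 0)/180 = 0
  Node 3: (V_3 - V_4)/12 + (V_3 - 15)/330 = 0
  Node 4: (V_4 - V_3)/12 + (V_4 - 0)/130 + (V_4 - V_1)/30000 = 0
Collecting terms (coefficients in siemens):
  0.1869·V_1 - 0.1786·V_2 - 0.00003333·V_4 = 0.125
  0.1841·V_2 - 0.1786·V_1 = 0
  0.08636·V_3 - 0.08333·V_4 = 0.04545
  0.09106·V_4 - 0.00003333·V_1 - 0.08333·V_3 = 0
Solving these 4 simultaneous equations (Gaussian elimination) gives:
  V_1 = 9.098 V, V_2 = 8.823 V, V_3 = 4.528 V, V_4 = 4.147 V
Part 1:
  Read off the nodal solution: V_1 = 9.098 V
Part 2:
  I_R3 = (V_3 - V_4)/R3 = (4.528 - 4.147)/12 = 0.03173 A
  Magnitude: I_R3 = 0.03173 A
Part 3:
  I_R1 = (V_0 - V_1)/R1 = (15 - 9.098)/120 = 0.04918 A
  P_R1 = I_R1² × R1 = (0.04918)² × 120 = 0.2903 W

Final answers:
1. V_1 = 9.098 V
2. I_R3 = 0.03173 A
3. P_R1 = 0.2903 W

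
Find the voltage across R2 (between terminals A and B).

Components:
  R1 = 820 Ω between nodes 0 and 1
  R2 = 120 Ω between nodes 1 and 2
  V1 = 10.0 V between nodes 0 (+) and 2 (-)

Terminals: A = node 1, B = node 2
R1 and R2 are in series across V1 (node 0 → node 1 → node 2), and the output A–B is taken across R2, so this is a voltage divider.
Series current: I = V1/(R1 + R2) = 10/(820 + 120) = 10/940 = 0.01064 A
V_R2 = I × R2 = V1 × R2/(R1 + R2) = 10 × 120/940 = 1.277 V

Final answer: 1.277 V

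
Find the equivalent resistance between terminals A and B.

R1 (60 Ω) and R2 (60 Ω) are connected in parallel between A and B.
Reduce the network between node 0 (A) and node 1 (B) by series/parallel combination:
  Rp1 = R1 ‖ R2 (parallel, both between nodes 0 and 1) = 1/(1/60 + 1/60) = 30 Ω
R_eq = 30 Ω

Final answer: 30 Ω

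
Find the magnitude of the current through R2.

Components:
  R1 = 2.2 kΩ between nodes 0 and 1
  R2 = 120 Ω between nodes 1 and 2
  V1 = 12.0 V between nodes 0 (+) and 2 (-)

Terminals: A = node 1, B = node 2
Nodal analysis, taking node 2 as the 0 V reference.
Source V1 fixes V_0 = 12 V.
KCL at each unknown node (sum of currents leaving = 0; resistances in Ω):
  Node 1: (V_1 - 12)/2200 + (V_1 - 0)/120 = 0
Collecting terms: 0.008788 × V_1 = 0.005455  =>  V_1 = 0.6207 V
I_R2 = (V_1 - V_2)/R2 = (0.6207 - 0)/120 = 0.005172 A
|I_R2| = 0.005172 A

Final answer: |I_R2| = 0.005172 A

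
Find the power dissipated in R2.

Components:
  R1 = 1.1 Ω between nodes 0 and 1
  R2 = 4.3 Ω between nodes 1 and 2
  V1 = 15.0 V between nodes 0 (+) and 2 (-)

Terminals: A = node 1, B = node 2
Nodal analysis, taking node 2 as the 0 V reference.
Source V1 fixes V_0 = 15 V.
KCL at each unknown node (sum of currents leaving = 0; resistances in Ω):
  Node 1: (V_1 - 15)/1.1 + (V_1 - 0)/4.3 = 0
Collecting terms: 1.142 × V_1 = 13.64  =>  V_1 = 11.94 V
I_R2 = (V_1 - V_2)/R2 = (11.94 - 0)/4.3 = 2.778 A
P_R2 = I_R2² × R2 = (2.778)² × 4.3 = 33.18 W

Final answer: 33.18 W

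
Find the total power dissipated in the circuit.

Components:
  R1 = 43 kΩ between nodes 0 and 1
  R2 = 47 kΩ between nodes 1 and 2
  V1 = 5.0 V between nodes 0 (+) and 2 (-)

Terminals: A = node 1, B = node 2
Nodal analysis, taking node 2 as the 0 V reference.
Source V1 fixes V_0 = 5 V.
KCL at each unknown node (sum of currents leaving = 0; resistances in Ω):
  Node 1: (V_1 - 5)/43000 + (V_1 - 0)/47000 = 0
Collecting terms: 0.00004453 × V_1 = 0.0001163  =>  V_1 = 2.611 V
Power in each resistor, P = (ΔV)²/R:
  P_R1 = (5 - 2.611)²/43000 = 0.0001327 W
  P_R2 = (2.611 - 0)²/47000 = 0.0001451 W
P_total = P_R1 + P_R2 = 0.0002778 W

Final answer: 0.0002778 W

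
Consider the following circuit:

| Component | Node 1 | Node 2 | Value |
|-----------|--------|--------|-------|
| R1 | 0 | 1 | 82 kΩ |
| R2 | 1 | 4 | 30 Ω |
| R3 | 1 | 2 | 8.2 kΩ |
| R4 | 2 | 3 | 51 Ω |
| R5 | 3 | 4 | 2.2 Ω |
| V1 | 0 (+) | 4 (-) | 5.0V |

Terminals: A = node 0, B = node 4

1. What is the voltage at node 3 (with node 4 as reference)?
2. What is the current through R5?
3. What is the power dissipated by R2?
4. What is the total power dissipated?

Nodal analysis, taking node 4 as the 0 V reference.
Source V1 fixes V_0 = 5 V.
KCL at each unknown node (sum of currents leaving = 0; resistances in Ω):
  Node 1: (V_1 - 5)/82000 + (V_1 - 0)/30 + (V_1 - V_2)/8200 = 0
  Node 2: (V_2 - V_1)/8200 + (V_2 - V_3)/51 = 0
  Node 3: (V_3 - V_2)/51 + (V_3 - 0)/2.2 = 0
Collecting terms (coefficients in siemens):
  0.03347·V_1 - 0.000122·V_2 = 0.00006098
  0.01973·V_2 - 0.000122·V_1 - 0.01961·V_3 = 0
  0.4742·V_3 - 0.01961·V_2 = 0
Solving these 3 simultaneous equations (Gaussian elimination) gives:
  V_1 = 0.001822 V, V_2 = 0.00001174 V, V_3 = 0.0000004857 V
Part 1:
  Read off the nodal solution: V_3 = 0.0000004857 V
Part 2:
  I_R5 = (V_3 - V_4)/R5 = (0.0000004857 - 0)/2.2 = 0.0000002208 A
  Magnitude: I_R5 = 0.0000002208 A
Part 3:
  I_R2 = (V_1 - V_4)/R2 = (0.001822 - 0)/30 = 0.00006073 A
  P_R2 = I_R2² × R2 = (0.00006073)² × 30 = 0.0000001107 W
Part 4:
  Power in each resistor, P = (ΔV)²/R:
    P_R1 = (5 - 0.001822)²/82000 = 0.0003047 W
    P_R2 = (0.001822 - 0)²/30 = 0.0000001107 W
    P_R3 = (0.001822 - 0.00001174)²/8200 = 0.0000000003996 W
    P_R4 = (0.00001174 - 0.0000004857)²/51 = 0.000000000002485 W
    P_R5 = (0.0000004857 - 0)²/2.2 = 0.0000000000001072 W
  P_total = P_R1 + P_R2 + P_R3 + P_R4 + P_R5 = 0.0003048 W

Final answers:
1. V_3 = 4.857e-07 V
2. I_R5 = 2.208e-07 A
3. P_R2 = 1.107e-07 W
4. P_total = 0.0003048 W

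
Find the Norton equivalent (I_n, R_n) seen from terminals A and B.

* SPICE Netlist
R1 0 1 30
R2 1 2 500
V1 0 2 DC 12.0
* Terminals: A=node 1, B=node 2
Find the Thévenin equivalent first; then I_n = V_th/R_th and R_n = R_th.
Step 1 — V_th is the open-circuit voltage V_A - V_B (nothing connected across the terminals).
Nodal analysis, taking node 2 as the 0 V reference.
Source V1 fixes V_0 = 12 V.
KCL at each unknown node (sum of currents leaving = 0; resistances in Ω):
  Node 1: (V_1 - 12)/30 + (V_1 - 0)/500 = 0
Collecting terms: 0.03533 × V_1 = 0.4  =>  V_1 = 11.32 V
V_th = V_1 - V_2 = 11.32 - 0 = 11.32 V
Step 2 — R_th: zero the source — replace V1 by a short circuit (node 2 merges into node 0) — and find the resistance seen between A (node 1) and B (node 0).
Reduce the network between node 1 (A) and node 0 (B) by series/parallel combination:
  Rp1 = R1 ‖ R2 (parallel, both between nodes 0 and 1) = 1/(1/30 + 1/500) = 28.3 Ω
R_th = 28.3 Ω
I_n = V_th/R_th = 11.32/28.3 = 0.4 A, and R_n = R_th = 28.3 Ω

Final answer: I_n = 0.4 A, R_n = 28.3 Ω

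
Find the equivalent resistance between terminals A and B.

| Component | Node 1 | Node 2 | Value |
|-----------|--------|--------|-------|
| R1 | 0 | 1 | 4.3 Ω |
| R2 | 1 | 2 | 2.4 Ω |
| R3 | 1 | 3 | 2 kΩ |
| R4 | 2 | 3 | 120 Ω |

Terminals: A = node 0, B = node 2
Reduce the network between node 0 (A) and node 2 (B) by series/parallel combination:
  Rs1 = R3 + R4 (series, joined only at node 3) = 2000 + 120 = 2120 Ω
  Rp1 = R2 ‖ Rs1 (parallel, both between nodes 1 and 2) = 1/(1/2.4 + 1/2120) = 2.397 Ω
  Rs2 = R1 + Rp1 (series, joined only at node 1) = 4.3 + 2.397 = 6.697 Ω
R_eq = 6.697 Ω

Final answer: 6.697 Ω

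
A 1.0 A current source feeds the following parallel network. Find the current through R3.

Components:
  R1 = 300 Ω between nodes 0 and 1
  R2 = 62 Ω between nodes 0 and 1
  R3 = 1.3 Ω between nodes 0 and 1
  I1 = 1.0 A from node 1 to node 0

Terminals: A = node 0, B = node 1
All resistors sit directly between nodes 0 and 1, so they are in parallel and share one voltage V; the full source current 1 A splits among them.
1/R_par = 1/300 + 1/62 + 1/1.3 = 0.7887 S  =>  R_par = 1.268 Ω
V = I × R_par = 1 × 1.268 = 1.268 V
I_R3 = V/R3 = 1.268/1.3 = 0.9753 A

Final answer: 0.9753 A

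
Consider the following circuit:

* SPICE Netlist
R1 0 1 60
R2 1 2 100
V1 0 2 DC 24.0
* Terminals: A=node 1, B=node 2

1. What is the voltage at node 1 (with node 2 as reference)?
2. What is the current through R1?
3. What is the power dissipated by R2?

Nodal analysis, taking node 2 as the 0 V reference.
Source V1 fixes V_0 = 24 V.
KCL at each unknown node (sum of currents leaving = 0; resistances in Ω):
  Node 1: (V_1 - 24)/60 + (V_1 - 0)/100 = 0
Collecting terms: 0.02667 × V_1 = 0.4  =>  V_1 = 15 V
Part 1:
  Read off the nodal solution: V_1 = 15 V
Part 2:
  I_R1 = (V_0 - V_1)/R1 = (24 - 15)/60 = 0.15 A
  Magnitude: I_R1 = 0.15 A
Part 3:
  I_R2 = (V_1 - V_2)/R2 = (15 - 0)/100 = 0.15 A
  P_R2 = I_R2² × R2 = (0.15)² × 100 = 2.25 W

Final answers:
1. V_1 = 15 V
2. I_R1 = 0.15 A
3. P_R2 = 2.25 W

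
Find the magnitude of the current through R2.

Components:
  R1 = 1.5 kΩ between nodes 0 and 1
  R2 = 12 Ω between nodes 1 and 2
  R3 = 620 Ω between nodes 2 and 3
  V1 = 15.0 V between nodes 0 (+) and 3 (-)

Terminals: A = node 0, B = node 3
Nodal analysis, taking node 3 as the 0 V reference.
Source V1 fixes V_0 = 15 V.
KCL at each unknown node (sum of currents leaving = 0; resistances in Ω):
  Node 1: (V_1 - 15)/1500 + (V_1 - V_2)/12 = 0
  Node 2: (V_2 - V_1)/12 + (V_2 - 0)/620 = 0
Collecting terms (coefficients in siemens):
  0.084·V_1 - 0.08333·V_2 = 0.01
  0.08495·V_2 - 0.08333·V_1 = 0
Determinant D = (0.084)(0.08495) - (-0.08333)(-0.08333) = 0.000191
V_1 = [(0.01)(0.08495) - (-0.08333)(0)]/D = 4.447 V
V_2 = [(0.084)(0) - (0.01)(-0.08333)]/D = 4.362 V
I_R2 = (V_1 - V_2)/R2 = (4.447 - 4.362)/12 = 0.007036 A
|I_R2| = 0.007036 A

Final answer: |I_R2| = 0.007036 A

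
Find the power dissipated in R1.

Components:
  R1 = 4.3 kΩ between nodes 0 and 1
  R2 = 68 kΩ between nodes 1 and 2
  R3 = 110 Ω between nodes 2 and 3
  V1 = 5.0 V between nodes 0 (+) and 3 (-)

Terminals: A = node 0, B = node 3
Nodal analysis, taking node 3 as the 0 V reference.
Source V1 fixes V_0 = 5 V.
KCL at each unknown node (sum of currents leaving = 0; resistances in Ω):
  Node 1: (V_1 - 5)/4300 + (V_1 - V_2)/68000 = 0
  Node 2: (V_2 - V_1)/68000 + (V_2 - 0)/110 = 0
Collecting terms (coefficients in siemens):
  0.0002473·V_1 - 0.00001471·V_2 = 0.001163
  0.009106·V_2 - 0.00001471·V_1 = 0
Determinant D = (0.0002473)(0.009106) - (-0.00001471)(-0.00001471) = 0.000002251
V_1 = [(0.001163)(0.009106) - (-0.00001471)(0)]/D = 4.703 V
V_2 = [(0.0002473)(0) - (0.001163)(-0.00001471)]/D = 0.007596 V
I_R1 = (V_0 - V_1)/R1 = (5 - 4.703)/4300 = 0.00006905 A
P_R1 = I_R1² × R1 = (0.00006905)² × 4300 = 0.0000205 W

Final answer: 2.05e-05 W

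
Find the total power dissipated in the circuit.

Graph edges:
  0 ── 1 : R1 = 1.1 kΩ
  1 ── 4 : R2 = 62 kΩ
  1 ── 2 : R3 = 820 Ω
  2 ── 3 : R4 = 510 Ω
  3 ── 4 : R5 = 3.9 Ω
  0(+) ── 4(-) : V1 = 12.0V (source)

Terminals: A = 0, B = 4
Nodal analysis, taking node 4 as the 0 V reference.
Source V1 fixes V_0 = 12 V.
KCL at each unknown node (sum of currents leaving = 0; resistances in Ω):
  Node 1: (V_1 - 12)/1100 + (V_1 - 0)/62000 + (V_1 - V_2)/820 = 0
  Node 2: (V_2 - V_1)/820 + (V_2 - V_3)/510 = 0
  Node 3: (V_3 - V_2)/510 + (V_3 - 0)/3.9 = 0
Collecting terms (coefficients in siemens):
  0.002145·V_1 - 0.00122·V_2 = 0.01091
  0.00318·V_2 - 0.00122·V_1 - 0.001961·V_3 = 0
  0.2584·V_3 - 0.001961·V_2 = 0
Solving these 3 simultaneous equations (Gaussian elimination) gives:
  V_1 = 6.513 V, V_2 = 2.509 V, V_3 = 0.01904 V
Power in each resistor, P = (ΔV)²/R:
  P_R1 = (12 - 6.513)²/1100 = 0.02737 W
  P_R2 = (6.513 - 0)²/62000 = 0.0006842 W
  P_R3 = (6.513 - 2.509)²/820 = 0.01955 W
  P_R4 = (2.509 - 0.01904)²/510 = 0.01216 W
  P_R5 = (0.01904 - 0)²/3.9 = 0.00009299 W
P_total = P_R1 + P_R2 + P_R3 + P_R4 + P_R5 = 0.05986 W

Final answer: 0.05986 W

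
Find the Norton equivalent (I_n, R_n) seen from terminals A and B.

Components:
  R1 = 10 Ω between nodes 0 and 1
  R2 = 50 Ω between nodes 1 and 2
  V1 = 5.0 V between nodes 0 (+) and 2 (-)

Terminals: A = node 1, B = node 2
Find the Thévenin equivalent first; then I_n = V_th/R_th and R_n = R_th.
Step 1 — V_th is the open-circuit voltage V_A - V_B (nothing connected across the terminals).
Nodal analysis, taking node 2 as the 0 V reference.
Source V1 fixes V_0 = 5 V.
KCL at each unknown node (sum of currents leaving = 0; resistances in Ω):
  Node 1: (V_1 - 5)/10 + (V_1 - 0)/50 = 0
Collecting terms: 0.12 × V_1 = 0.5  =>  V_1 = 4.167 V
V_th = V_1 - V_2 = 4.167 - 0 = 4.167 V
Step 2 — R_th: zero the source — replace V1 by a short circuit (node 2 merges into node 0) — and find the resistance seen between A (node 1) and B (node 0).
Reduce the network between node 1 (A) and node 0 (B) by series/parallel combination:
  Rp1 = R1 ‖ R2 (parallel, both between nodes 0 and 1) = 1/(1/10 + 1/50) = 8.333 Ω
R_th = 8.333 Ω
I_n = V_th/R_th = 4.167/8.333 = 0.5 A, and R_n = R_th = 8.333 Ω

Final answer: I_n = 0.5 A, R_n = 8.333 Ω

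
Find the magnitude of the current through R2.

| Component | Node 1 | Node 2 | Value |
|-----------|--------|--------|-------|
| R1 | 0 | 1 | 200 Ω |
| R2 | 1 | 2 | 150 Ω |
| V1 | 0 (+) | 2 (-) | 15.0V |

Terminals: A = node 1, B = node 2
Nodal analysis, taking node 2 as the 0 V reference.
Source V1 fixes V_0 = 15 V.
KCL at each unknown node (sum of currents leaving = 0; resistances in Ω):
  Node 1: (V_1 - 15)/200 + (V_1 - 0)/150 = 0
Collecting terms: 0.01167 × V_1 = 0.075  =>  V_1 = 6.429 V
I_R2 = (V_1 - V_2)/R2 = (6.429 - 0)/150 = 0.04286 A
|I_R2| = 0.04286 A

Final answer: |I_R2| = 0.04286 A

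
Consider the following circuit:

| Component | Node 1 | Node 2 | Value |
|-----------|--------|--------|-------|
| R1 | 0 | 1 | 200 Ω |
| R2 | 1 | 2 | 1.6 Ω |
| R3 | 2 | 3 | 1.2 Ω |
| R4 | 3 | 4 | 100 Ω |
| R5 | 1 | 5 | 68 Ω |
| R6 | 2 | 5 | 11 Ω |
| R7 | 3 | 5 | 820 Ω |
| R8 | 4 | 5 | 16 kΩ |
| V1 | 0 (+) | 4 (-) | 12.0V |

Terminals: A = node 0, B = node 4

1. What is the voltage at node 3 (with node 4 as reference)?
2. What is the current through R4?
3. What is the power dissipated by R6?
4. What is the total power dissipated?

Nodal analysis, taking node 4 as the 0 V reference.
Source V1 fixes V_0 = 12 V.
KCL at each unknown node (sum of currents leaving = 0; resistances in Ω):
  Node 1: (V_1 - 12)/200 + (V_1 - V_2)/1.6 + (V_1 - V_5)/68 = 0
  Node 2: (V_2 - V_1)/1.6 + (V_2 - V_3)/1.2 + (V_2 - V_5)/11 = 0
  Node 3: (V_3 - V_2)/1.2 + (V_3 - 0)/100 + (V_3 - V_5)/820 = 0
  Node 5: (V_5 - V_1)/68 + (V_5 - V_2)/11 + (V_5 - V_3)/820 + (V_5 - 0)/16000 = 0
Collecting terms (coefficients in siemens):
  0.6447·V_1 - 0.625·V_2 - 0.01471·V_5 = 0.06
  1.549·V_2 - 0.625·V_1 - 0.8333·V_3 - 0.09091·V_5 = 0
  0.8446·V_3 - 0.8333·V_2 - 0.00122·V_5 = 0
  0.1069·V_5 - 0.01471·V_1 - 0.09091·V_2 - 0.00122·V_3 = 0
Solving these 4 simultaneous equations (Gaussian elimination) gives:
  V_1 = 4.056 V, V_2 = 3.994 V, V_3 = 3.947 V, V_5 = 4 V
Part 1:
  Read off the nodal solution: V_3 = 3.947 V
Part 2:
  I_R4 = (V_3 - V_4)/R4 = (3.947 - 0)/100 = 0.03947 A
  Magnitude: I_R4 = 0.03947 A
Part 3:
  I_R6 = (V_2 - V_5)/R6 = (3.994 - 4)/11 = -0.0005168 A
  P_R6 = I_R6² × R6 = (-0.0005168)² × 11 = 0.000002938 W
Part 4:
  Power in each resistor, P = (ΔV)²/R:
    P_R1 = (12 - 4.056)²/200 = 0.3155 W
    P_R2 = (4.056 - 3.994)²/1.6 = 0.00242 W
    P_R3 = (3.994 - 3.947)²/1.2 = 0.001863 W
    P_R4 = (3.947 - 0)²/100 = 0.1558 W
    P_R5 = (4.056 - 4)²/68 = 0.000047 W
    P_R6 = (3.994 - 4)²/11 = 0.000002938 W
    P_R7 = (3.947 - 4)²/820 = 0.000003422 W
    P_R8 = (0 - 4)²/16000 = 0.0009999 W
  P_total = P_R1 + P_R2 + P_R3 + P_R4 + P_R5 + P_R6 + P_R7 + P_R8 = 0.4766 W

Final answers:
1. V_3 = 3.947 V
2. I_R4 = 0.03947 A
3. P_R6 = 2.938e-06 W
4. P_total = 0.4766 W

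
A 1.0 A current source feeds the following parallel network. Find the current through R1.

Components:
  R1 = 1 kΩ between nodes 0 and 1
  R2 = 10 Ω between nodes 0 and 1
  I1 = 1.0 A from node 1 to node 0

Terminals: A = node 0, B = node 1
All resistors sit directly between nodes 0 and 1, so they are in parallel and share one voltage V; the full source current 1 A splits among them.
1/R_par = 1/1000 + 1/10 = 0.101 S  =>  R_par = 9.901 Ω
V = I × R_par = 1 × 9.901 = 9.901 V
I_R1 = V/R1 = 9.901/1000 = 0.009901 A

Final answer: 0.009901 A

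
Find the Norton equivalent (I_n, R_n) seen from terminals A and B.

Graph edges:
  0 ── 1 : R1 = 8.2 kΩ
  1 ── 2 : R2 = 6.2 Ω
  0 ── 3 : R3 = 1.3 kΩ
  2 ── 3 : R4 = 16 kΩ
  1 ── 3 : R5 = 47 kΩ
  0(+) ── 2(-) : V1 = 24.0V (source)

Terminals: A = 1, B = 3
Find the Thévenin equivalent first; then I_n = V_th/R_th and R_n = R_th.
Step 1 — V_th is the open-circuit voltage V_A - V_B (nothing connected across the terminals).
Nodal analysis, taking node 2 as the 0 V reference.
Source V1 fixes V_0 = 24 V.
KCL at each unknown node (sum of currents leaving = 0; resistances in Ω):
  Node 1: (V_1 - 24)/8200 + (V_1 - 0)/6.2 + (V_1 - V_3)/47000 = 0
  Node 3: (V_3 - 24)/1300 + (V_3 - 0)/16000 + (V_3 - V_1)/47000 = 0
Collecting terms (coefficients in siemens):
  0.1614·V_1 - 0.00002128·V_3 = 0.002927
  0.000853·V_3 - 0.00002128·V_1 = 0.01846
Determinant D = (0.1614)(0.000853) - (-0.00002128)(-0.00002128) = 0.0001377
V_1 = [(0.002927)(0.000853) - (-0.00002128)(0.01846)]/D = 0.02098 V
V_3 = [(0.1614)(0.01846) - (0.002927)(-0.00002128)]/D = 21.64 V
V_th = V_1 - V_3 = 0.02098 - 21.64 = -21.62 V
Step 2 — R_th: zero the source — replace V1 by a short circuit (node 2 merges into node 0) — and find the resistance seen between A (node 1) and B (node 3).
Reduce the network between node 1 (A) and node 3 (B) by series/parallel combination:
  Rp1 = R1 ‖ R2 (parallel, both between nodes 0 and 1) = 1/(1/8200 + 1/6.2) = 6.195 Ω
  Rp2 = R3 ‖ R4 (parallel, both between nodes 0 and 3) = 1/(1/1300 + 1/16000) = 1202 Ω
  Rs1 = Rp1 + Rp2 (series, joined only at node 0) = 6.195 + 1202 = 1209 Ω
  Rp3 = R5 ‖ Rs1 (parallel, both between nodes 1 and 3) = 1/(1/47000 + 1/1209) = 1178 Ω
R_th = 1.178 kΩ
I_n = V_th/R_th = -21.62/1178 = -0.01835 A, and R_n = R_th = 1.178 kΩ

Final answer: I_n = -0.01835 A, R_n = 1.178 kΩ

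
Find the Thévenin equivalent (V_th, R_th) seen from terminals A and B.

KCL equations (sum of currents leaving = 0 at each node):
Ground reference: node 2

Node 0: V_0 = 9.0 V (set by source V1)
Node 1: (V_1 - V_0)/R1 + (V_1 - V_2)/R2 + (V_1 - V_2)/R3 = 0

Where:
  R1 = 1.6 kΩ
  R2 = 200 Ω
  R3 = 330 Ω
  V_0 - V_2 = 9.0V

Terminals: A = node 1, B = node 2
Step 1 — V_th is the open-circuit voltage V_A - V_B (nothing connected across the terminals).
Nodal analysis, taking node 2 as the 0 V reference.
Source V1 fixes V_0 = 9 V.
KCL at each unknown node (sum of currents leaving = 0; resistances in Ω):
  Node 1: (V_1 - 9)/1600 + (V_1 - 0)/200 + (V_1 - 0)/330 = 0
Collecting terms: 0.008655 × V_1 = 0.005625  =>  V_1 = 0.6499 V
V_th = V_1 - V_2 = 0.6499 - 0 = 0.6499 V
Step 2 — R_th: zero the source — replace V1 by a short circuit (node 2 merges into node 0) — and find the resistance seen between A (node 1) and B (node 0).
Reduce the network between node 1 (A) and node 0 (B) by series/parallel combination:
  Rp1 = R1 ‖ R2 ‖ R3 (parallel, all between nodes 0 and 1) = 1/(1/1600 + 1/200 + 1/330) = 115.5 Ω
R_th = 115.5 Ω

Final answer: V_th = 0.6499 V, R_th = 115.5 Ω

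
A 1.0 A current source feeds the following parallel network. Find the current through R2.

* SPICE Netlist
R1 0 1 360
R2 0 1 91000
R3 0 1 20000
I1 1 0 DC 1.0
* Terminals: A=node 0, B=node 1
All resistors sit directly between nodes 0 and 1, so they are in parallel and share one voltage V; the full source current 1 A splits among them.
1/R_par = 1/360 + 1/91000 + 1/20000 = 0.002839 S  =>  R_par = 352.3 Ω
V = I × R_par = 1 × 352.3 = 352.3 V
I_R2 = V/R2 = 352.3/91000 = 0.003871 A

Final answer: 0.003871 A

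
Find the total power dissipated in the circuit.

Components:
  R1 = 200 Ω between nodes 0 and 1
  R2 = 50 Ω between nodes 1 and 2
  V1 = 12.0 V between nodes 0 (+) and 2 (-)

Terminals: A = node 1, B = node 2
Nodal analysis, taking node 2 as the 0 V reference.
Source V1 fixes V_0 = 12 V.
KCL at each unknown node (sum of currents leaving = 0; resistances in Ω):
  Node 1: (V_1 - 12)/200 + (V_1 - 0)/50 = 0
Collecting terms: 0.025 × V_1 = 0.06  =>  V_1 = 2.4 V
Power in each resistor, P = (ΔV)²/R:
  P_R1 = (12 - 2.4)²/200 = 0.4608 W
  P_R2 = (2.4 - 0)²/50 = 0.1152 W
P_total = P_R1 + P_R2 = 0.576 W

Final answer: 0.576 W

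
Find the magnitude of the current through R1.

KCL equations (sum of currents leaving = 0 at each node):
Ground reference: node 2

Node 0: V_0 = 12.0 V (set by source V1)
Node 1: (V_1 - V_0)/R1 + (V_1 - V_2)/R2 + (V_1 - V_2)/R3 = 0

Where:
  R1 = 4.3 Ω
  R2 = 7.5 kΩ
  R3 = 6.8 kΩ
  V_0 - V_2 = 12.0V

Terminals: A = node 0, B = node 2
Nodal analysis, taking node 2 as the 0 V reference.
Source V1 fixes V_0 = 12 V.
KCL at each unknown node (sum of currents leaving = 0; resistances in Ω):
  Node 1: (V_1 - 12)/4.3 + (V_1 - 0)/7500 + (V_1 - 0)/6800 = 0
Collecting terms: 0.2328 × V_1 = 2.791  =>  V_1 = 11.99 V
I_R1 = (V_0 - V_1)/R1 = (12 - 11.99)/4.3 = 0.003361 A
|I_R1| = 0.003361 A

Final answer: |I_R1| = 0.003361 A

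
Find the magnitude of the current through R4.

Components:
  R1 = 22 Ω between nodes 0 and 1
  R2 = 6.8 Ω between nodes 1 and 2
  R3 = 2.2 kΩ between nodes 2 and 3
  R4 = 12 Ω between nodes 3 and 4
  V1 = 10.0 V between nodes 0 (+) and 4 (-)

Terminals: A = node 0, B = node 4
Nodal analysis, taking node 4 as the 0 V reference.
Source V1 fixes V_0 = 10 V.
KCL at each unknown node (sum of currents leaving = 0; resistances in Ω):
  Node 1: (V_1 - 10)/22 + (V_1 - V_2)/6.8 = 0
  Node 2: (V_2 - V_1)/6.8 + (V_2 - V_3)/2200 = 0
  Node 3: (V_3 - V_2)/2200 + (V_3 - 0)/12 = 0
Collecting terms (coefficients in siemens):
  0.1925·V_1 - 0.1471·V_2 = 0.4545
  0.1475·V_2 - 0.1471·V_1 - 0.0004545·V_3 = 0
  0.08379·V_3 - 0.0004545·V_2 = 0
Solving these 3 simultaneous equations (Gaussian elimination) gives:
  V_1 = 9.902 V, V_2 = 9.871 V, V_3 = 0.05355 V
I_R4 = (V_3 - V_4)/R4 = (0.05355 - 0)/12 = 0.004463 A
|I_R4| = 0.004463 A

Final answer: |I_R4| = 0.004463 A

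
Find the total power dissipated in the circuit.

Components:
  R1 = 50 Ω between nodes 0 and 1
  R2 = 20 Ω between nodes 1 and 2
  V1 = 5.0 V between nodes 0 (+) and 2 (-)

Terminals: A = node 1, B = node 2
Nodal analysis, taking node 2 as the 0 V reference.
Source V1 fixes V_0 = 5 V.
KCL at each unknown node (sum of currents leaving = 0; resistances in Ω):
  Node 1: (V_1 - 5)/50 + (V_1 - 0)/20 = 0
Collecting terms: 0.07 × V_1 = 0.1  =>  V_1 = 1.429 V
Power in each resistor, P = (ΔV)²/R:
  P_R1 = (5 - 1.429)²/50 = 0.2551 W
  P_R2 = (1.429 - 0)²/20 = 0.102 W
P_total = P_R1 + P_R2 = 0.3571 W

Final answer: 0.3571 W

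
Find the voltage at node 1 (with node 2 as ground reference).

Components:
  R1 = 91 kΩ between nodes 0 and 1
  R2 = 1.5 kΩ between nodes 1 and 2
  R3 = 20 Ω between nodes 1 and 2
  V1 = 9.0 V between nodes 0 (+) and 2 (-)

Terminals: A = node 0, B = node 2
Nodal analysis, taking node 2 as the 0 V reference.
Source V1 fixes V_0 = 9 V.
KCL at each unknown node (sum of currents leaving = 0; resistances in Ω):
  Node 1: (V_1 - 9)/91000 + (V_1 - 0)/1500 + (V_1 - 0)/20 = 0
Collecting terms: 0.05068 × V_1 = 0.0000989  =>  V_1 = 0.001952 V
The requested potential is V_1 = 0.001952 V.

Final answer: V_1 = 0.001952 V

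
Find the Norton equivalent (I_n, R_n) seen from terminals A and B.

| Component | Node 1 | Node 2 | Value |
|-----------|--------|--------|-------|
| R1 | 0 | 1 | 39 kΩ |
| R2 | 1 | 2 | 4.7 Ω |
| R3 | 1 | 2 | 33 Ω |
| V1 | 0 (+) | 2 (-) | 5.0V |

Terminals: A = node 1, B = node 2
Find the Thévenin equivalent first; then I_n = V_th/R_th and R_n = R_th.
Step 1 — V_th is the open-circuit voltage V_A - V_B (nothing connected across the terminals).
Nodal analysis, taking node 2 as the 0 V reference.
Source V1 fixes V_0 = 5 V.
KCL at each unknown node (sum of currents leaving = 0; resistances in Ω):
  Node 1: (V_1 - 5)/39000 + (V_1 - 0)/4.7 + (V_1 - 0)/33 = 0
Collecting terms: 0.2431 × V_1 = 0.0001282  =>  V_1 = 0.0005274 V
V_th = V_1 - V_2 = 0.0005274 - 0 = 0.0005274 V
Step 2 — R_th: zero the source — replace V1 by a short circuit (node 2 merges into node 0) — and find the resistance seen between A (node 1) and B (node 0).
Reduce the network between node 1 (A) and node 0 (B) by series/parallel combination:
  Rp1 = R1 ‖ R2 ‖ R3 (parallel, all between nodes 0 and 1) = 1/(1/39000 + 1/4.7 + 1/33) = 4.114 Ω
R_th = 4.114 Ω
I_n = V_th/R_th = 0.0005274/4.114 = 0.0001282 A, and R_n = R_th = 4.114 Ω

Final answer: I_n = 0.0001282 A, R_n = 4.114 Ω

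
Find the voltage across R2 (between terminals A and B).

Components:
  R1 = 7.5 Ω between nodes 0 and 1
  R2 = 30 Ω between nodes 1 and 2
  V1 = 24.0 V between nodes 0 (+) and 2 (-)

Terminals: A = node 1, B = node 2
R1 and R2 are in series across V1 (node 0 → node 1 → node 2), and the output A–B is taken across R2, so this is a voltage divider.
Series current: I = V1/(R1 + R2) = 24/(7.5 + 30) = 24/37.5 = 0.64 A
V_R2 = I × R2 = V1 × R2/(R1 + R2) = 24 × 30/37.5 = 19.2 V

Final answer: 19.2 V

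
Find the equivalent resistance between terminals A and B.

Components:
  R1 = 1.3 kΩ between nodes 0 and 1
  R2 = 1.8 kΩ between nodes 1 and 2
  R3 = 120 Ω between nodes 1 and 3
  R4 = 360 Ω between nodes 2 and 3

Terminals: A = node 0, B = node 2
Reduce the network between node 0 (A) and node 2 (B) by series/parallel combination:
  Rs1 = R3 + R4 (series, joined only at node 3) = 120 + 360 = 480 Ω
  Rp1 = R2 ‖ Rs1 (parallel, both between nodes 1 and 2) = 1/(1/1800 + 1/480) = 378.9 Ω
  Rs2 = R1 + Rp1 (series, joined only at node 1) = 1300 + 378.9 = 1679 Ω
R_eq = 1.679 kΩ

Final answer: 1.679 kΩ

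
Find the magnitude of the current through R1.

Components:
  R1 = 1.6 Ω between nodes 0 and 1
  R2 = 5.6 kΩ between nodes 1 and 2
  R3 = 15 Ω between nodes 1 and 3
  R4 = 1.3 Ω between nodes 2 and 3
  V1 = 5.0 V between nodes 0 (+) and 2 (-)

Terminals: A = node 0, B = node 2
Nodal analysis, taking node 2 as the 0 V reference.
Source V1 fixes V_0 = 5 V.
KCL at each unknown node (sum of currents leaving = 0; resistances in Ω):
  Node 1: (V_1 - 5)/1.6 + (V_1 - 0)/5600 + (V_1 - V_3)/15 = 0
  Node 3: (V_3 - V_1)/15 + (V_3 - 0)/1.3 = 0
Collecting terms (coefficients in siemens):
  0.6918·V_1 - 0.06667·V_3 = 3.125
  0.8359·V_3 - 0.06667·V_1 = 0
Determinant D = (0.6918)(0.8359) - (-0.06667)(-0.06667) = 0.5739
V_1 = [(3.125)(0.8359) - (-0.06667)(0)]/D = 4.552 V
V_3 = [(0.6918)(0) - (3.125)(-0.06667)]/D = 0.363 V
I_R1 = (V_0 - V_1)/R1 = (5 - 4.552)/1.6 = 0.2801 A
|I_R1| = 0.2801 A

Final answer: |I_R1| = 0.2801 A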